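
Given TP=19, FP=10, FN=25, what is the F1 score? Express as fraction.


F1 = 2 * P * R / (P + R)
P = TP/(TP+FP) = 19/29 = 19/29
R = TP/(TP+FN) = 19/44 = 19/44
2 * P * R = 2 * 19/29 * 19/44 = 361/638
P + R = 19/29 + 19/44 = 1387/1276
F1 = 361/638 / 1387/1276 = 38/73

38/73


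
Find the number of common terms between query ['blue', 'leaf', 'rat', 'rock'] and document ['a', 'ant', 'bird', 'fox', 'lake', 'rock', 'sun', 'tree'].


Query terms: ['blue', 'leaf', 'rat', 'rock']
Document terms: ['a', 'ant', 'bird', 'fox', 'lake', 'rock', 'sun', 'tree']
Common terms: ['rock']
Overlap count = 1

1


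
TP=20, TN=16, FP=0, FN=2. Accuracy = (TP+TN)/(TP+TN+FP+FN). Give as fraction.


Accuracy = (TP + TN) / (TP + TN + FP + FN)
TP + TN = 20 + 16 = 36
Total = 20 + 16 + 0 + 2 = 38
Accuracy = 36 / 38 = 18/19

18/19


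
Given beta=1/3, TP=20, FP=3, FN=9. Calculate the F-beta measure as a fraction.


P = TP/(TP+FP) = 20/23 = 20/23
R = TP/(TP+FN) = 20/29 = 20/29
beta^2 = 1/3^2 = 1/9
(1 + beta^2) = 10/9
Numerator = (1+beta^2)*P*R = 4000/6003
Denominator = beta^2*P + R = 20/207 + 20/29 = 4720/6003
F_beta = 50/59

50/59


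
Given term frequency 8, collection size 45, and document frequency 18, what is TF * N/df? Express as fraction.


TF * (N/df)
= 8 * (45/18)
= 8 * 5/2
= 20

20


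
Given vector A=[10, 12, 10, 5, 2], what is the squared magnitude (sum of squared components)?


|A|^2 = sum of squared components
A[0]^2 = 10^2 = 100
A[1]^2 = 12^2 = 144
A[2]^2 = 10^2 = 100
A[3]^2 = 5^2 = 25
A[4]^2 = 2^2 = 4
Sum = 100 + 144 + 100 + 25 + 4 = 373

373


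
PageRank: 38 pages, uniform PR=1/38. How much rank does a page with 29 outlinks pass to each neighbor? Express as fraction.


Initial PR = 1/38 = 1/38
Outlinks = 29
Contribution per link = PR / outlinks
= 1/38 / 29
= 1/1102

1/1102


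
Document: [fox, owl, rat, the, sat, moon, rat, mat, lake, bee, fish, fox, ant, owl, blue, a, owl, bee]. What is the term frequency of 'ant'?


Document has 18 words
Scanning for 'ant':
Found at positions: [12]
Count = 1

1


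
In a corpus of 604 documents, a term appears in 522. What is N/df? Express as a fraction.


IDF ratio = N / df
= 604 / 522
= 302/261

302/261


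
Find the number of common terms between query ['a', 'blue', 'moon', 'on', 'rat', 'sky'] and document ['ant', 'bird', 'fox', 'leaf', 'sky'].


Query terms: ['a', 'blue', 'moon', 'on', 'rat', 'sky']
Document terms: ['ant', 'bird', 'fox', 'leaf', 'sky']
Common terms: ['sky']
Overlap count = 1

1


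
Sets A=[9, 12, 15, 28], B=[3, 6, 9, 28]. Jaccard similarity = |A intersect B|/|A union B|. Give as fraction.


A intersect B = [9, 28]
|A intersect B| = 2
A union B = [3, 6, 9, 12, 15, 28]
|A union B| = 6
Jaccard = 2/6 = 1/3

1/3


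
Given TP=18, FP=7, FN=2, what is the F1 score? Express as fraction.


F1 = 2 * P * R / (P + R)
P = TP/(TP+FP) = 18/25 = 18/25
R = TP/(TP+FN) = 18/20 = 9/10
2 * P * R = 2 * 18/25 * 9/10 = 162/125
P + R = 18/25 + 9/10 = 81/50
F1 = 162/125 / 81/50 = 4/5

4/5


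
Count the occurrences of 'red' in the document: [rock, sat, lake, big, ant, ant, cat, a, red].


Document has 9 words
Scanning for 'red':
Found at positions: [8]
Count = 1

1


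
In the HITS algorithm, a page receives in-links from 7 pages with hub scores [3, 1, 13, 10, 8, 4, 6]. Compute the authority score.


Authority = sum of hub scores of in-linkers
In-link 1: hub score = 3
In-link 2: hub score = 1
In-link 3: hub score = 13
In-link 4: hub score = 10
In-link 5: hub score = 8
In-link 6: hub score = 4
In-link 7: hub score = 6
Authority = 3 + 1 + 13 + 10 + 8 + 4 + 6 = 45

45


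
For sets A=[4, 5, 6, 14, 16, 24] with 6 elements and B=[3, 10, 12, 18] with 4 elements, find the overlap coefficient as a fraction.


A intersect B = []
|A intersect B| = 0
min(|A|, |B|) = min(6, 4) = 4
Overlap = 0 / 4 = 0

0


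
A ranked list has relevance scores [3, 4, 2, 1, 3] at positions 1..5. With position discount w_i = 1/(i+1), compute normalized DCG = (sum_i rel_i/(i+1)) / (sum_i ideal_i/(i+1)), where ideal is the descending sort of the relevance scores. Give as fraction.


Position discount weights w_i = 1/(i+1) for i=1..5:
Weights = [1/2, 1/3, 1/4, 1/5, 1/6]
Actual relevance: [3, 4, 2, 1, 3]
DCG = 3/2 + 4/3 + 2/4 + 1/5 + 3/6 = 121/30
Ideal relevance (sorted desc): [4, 3, 3, 2, 1]
Ideal DCG = 4/2 + 3/3 + 3/4 + 2/5 + 1/6 = 259/60
nDCG = DCG / ideal_DCG = 121/30 / 259/60 = 242/259

242/259


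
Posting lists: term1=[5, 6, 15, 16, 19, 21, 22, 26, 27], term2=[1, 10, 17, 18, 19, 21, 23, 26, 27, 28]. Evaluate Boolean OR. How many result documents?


Boolean OR: find union of posting lists
term1 docs: [5, 6, 15, 16, 19, 21, 22, 26, 27]
term2 docs: [1, 10, 17, 18, 19, 21, 23, 26, 27, 28]
Union: [1, 5, 6, 10, 15, 16, 17, 18, 19, 21, 22, 23, 26, 27, 28]
|union| = 15

15


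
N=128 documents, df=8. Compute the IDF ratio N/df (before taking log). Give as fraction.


IDF ratio = N / df
= 128 / 8
= 16

16


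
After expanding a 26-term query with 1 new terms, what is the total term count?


Original terms: 26
Expansion terms: 1
Total = 26 + 1 = 27

27


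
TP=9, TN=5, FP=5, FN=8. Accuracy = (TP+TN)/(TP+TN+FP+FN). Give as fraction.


Accuracy = (TP + TN) / (TP + TN + FP + FN)
TP + TN = 9 + 5 = 14
Total = 9 + 5 + 5 + 8 = 27
Accuracy = 14 / 27 = 14/27

14/27


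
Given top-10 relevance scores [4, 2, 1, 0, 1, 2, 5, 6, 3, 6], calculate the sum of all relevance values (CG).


Cumulative Gain = sum of relevance scores
Position 1: rel=4, running sum=4
Position 2: rel=2, running sum=6
Position 3: rel=1, running sum=7
Position 4: rel=0, running sum=7
Position 5: rel=1, running sum=8
Position 6: rel=2, running sum=10
Position 7: rel=5, running sum=15
Position 8: rel=6, running sum=21
Position 9: rel=3, running sum=24
Position 10: rel=6, running sum=30
CG = 30

30


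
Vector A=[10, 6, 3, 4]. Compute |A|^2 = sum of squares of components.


|A|^2 = sum of squared components
A[0]^2 = 10^2 = 100
A[1]^2 = 6^2 = 36
A[2]^2 = 3^2 = 9
A[3]^2 = 4^2 = 16
Sum = 100 + 36 + 9 + 16 = 161

161


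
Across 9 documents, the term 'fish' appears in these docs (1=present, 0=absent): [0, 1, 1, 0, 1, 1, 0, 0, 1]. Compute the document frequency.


Checking each document for 'fish':
Doc 1: absent
Doc 2: present
Doc 3: present
Doc 4: absent
Doc 5: present
Doc 6: present
Doc 7: absent
Doc 8: absent
Doc 9: present
df = sum of presences = 0 + 1 + 1 + 0 + 1 + 1 + 0 + 0 + 1 = 5

5


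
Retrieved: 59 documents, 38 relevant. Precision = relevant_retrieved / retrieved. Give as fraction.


Precision = relevant_retrieved / total_retrieved
= 38 / 59
= 38 / (38 + 21)
= 38/59

38/59


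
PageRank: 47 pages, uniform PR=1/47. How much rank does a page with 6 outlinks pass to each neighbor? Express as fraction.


Initial PR = 1/47 = 1/47
Outlinks = 6
Contribution per link = PR / outlinks
= 1/47 / 6
= 1/282

1/282


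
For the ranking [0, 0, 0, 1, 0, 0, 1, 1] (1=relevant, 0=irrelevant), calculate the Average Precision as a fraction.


Computing P@k for each relevant position:
Position 1: not relevant
Position 2: not relevant
Position 3: not relevant
Position 4: relevant, P@4 = 1/4 = 1/4
Position 5: not relevant
Position 6: not relevant
Position 7: relevant, P@7 = 2/7 = 2/7
Position 8: relevant, P@8 = 3/8 = 3/8
Sum of P@k = 1/4 + 2/7 + 3/8 = 51/56
AP = 51/56 / 3 = 17/56

17/56


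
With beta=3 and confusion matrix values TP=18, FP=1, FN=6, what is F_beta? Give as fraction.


P = TP/(TP+FP) = 18/19 = 18/19
R = TP/(TP+FN) = 18/24 = 3/4
beta^2 = 3^2 = 9
(1 + beta^2) = 10
Numerator = (1+beta^2)*P*R = 135/19
Denominator = beta^2*P + R = 162/19 + 3/4 = 705/76
F_beta = 36/47

36/47


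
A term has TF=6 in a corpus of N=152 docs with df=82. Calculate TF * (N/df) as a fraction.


TF * (N/df)
= 6 * (152/82)
= 6 * 76/41
= 456/41

456/41


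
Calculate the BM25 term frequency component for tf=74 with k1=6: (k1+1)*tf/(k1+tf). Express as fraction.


BM25 TF component = (k1+1)*tf / (k1+tf)
k1 = 6, tf = 74
Numerator = (6+1)*74 = 518
Denominator = 6 + 74 = 80
= 518/80 = 259/40

259/40


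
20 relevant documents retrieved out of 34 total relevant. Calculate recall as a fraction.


Recall = retrieved_relevant / total_relevant
= 20 / 34
= 20 / (20 + 14)
= 10/17

10/17


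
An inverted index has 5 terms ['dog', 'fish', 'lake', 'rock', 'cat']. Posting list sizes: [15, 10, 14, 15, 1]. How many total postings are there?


Summing posting list sizes:
'dog': 15 postings
'fish': 10 postings
'lake': 14 postings
'rock': 15 postings
'cat': 1 postings
Total = 15 + 10 + 14 + 15 + 1 = 55

55


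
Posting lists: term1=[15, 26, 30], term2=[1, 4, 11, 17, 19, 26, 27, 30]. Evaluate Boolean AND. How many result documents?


Boolean AND: find intersection of posting lists
term1 docs: [15, 26, 30]
term2 docs: [1, 4, 11, 17, 19, 26, 27, 30]
Intersection: [26, 30]
|intersection| = 2

2


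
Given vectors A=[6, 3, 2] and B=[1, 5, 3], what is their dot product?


Dot product = sum of element-wise products
A[0]*B[0] = 6*1 = 6
A[1]*B[1] = 3*5 = 15
A[2]*B[2] = 2*3 = 6
Sum = 6 + 15 + 6 = 27

27


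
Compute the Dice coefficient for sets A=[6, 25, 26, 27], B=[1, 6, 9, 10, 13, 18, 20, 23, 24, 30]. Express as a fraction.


A intersect B = [6]
|A intersect B| = 1
|A| = 4, |B| = 10
Dice = 2*1 / (4+10)
= 2 / 14 = 1/7

1/7


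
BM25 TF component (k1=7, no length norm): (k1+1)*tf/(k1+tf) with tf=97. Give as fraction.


BM25 TF component = (k1+1)*tf / (k1+tf)
k1 = 7, tf = 97
Numerator = (7+1)*97 = 776
Denominator = 7 + 97 = 104
= 776/104 = 97/13

97/13


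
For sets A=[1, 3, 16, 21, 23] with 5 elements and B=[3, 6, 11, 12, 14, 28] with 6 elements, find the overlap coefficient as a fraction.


A intersect B = [3]
|A intersect B| = 1
min(|A|, |B|) = min(5, 6) = 5
Overlap = 1 / 5 = 1/5

1/5


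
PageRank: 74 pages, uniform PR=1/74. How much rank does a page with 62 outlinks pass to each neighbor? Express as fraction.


Initial PR = 1/74 = 1/74
Outlinks = 62
Contribution per link = PR / outlinks
= 1/74 / 62
= 1/4588

1/4588


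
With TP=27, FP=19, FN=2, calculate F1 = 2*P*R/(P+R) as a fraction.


F1 = 2 * P * R / (P + R)
P = TP/(TP+FP) = 27/46 = 27/46
R = TP/(TP+FN) = 27/29 = 27/29
2 * P * R = 2 * 27/46 * 27/29 = 729/667
P + R = 27/46 + 27/29 = 2025/1334
F1 = 729/667 / 2025/1334 = 18/25

18/25


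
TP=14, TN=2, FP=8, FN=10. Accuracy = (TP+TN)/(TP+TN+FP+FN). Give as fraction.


Accuracy = (TP + TN) / (TP + TN + FP + FN)
TP + TN = 14 + 2 = 16
Total = 14 + 2 + 8 + 10 = 34
Accuracy = 16 / 34 = 8/17

8/17


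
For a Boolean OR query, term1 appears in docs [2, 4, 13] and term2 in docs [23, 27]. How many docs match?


Boolean OR: find union of posting lists
term1 docs: [2, 4, 13]
term2 docs: [23, 27]
Union: [2, 4, 13, 23, 27]
|union| = 5

5


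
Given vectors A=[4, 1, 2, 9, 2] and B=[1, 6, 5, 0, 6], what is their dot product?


Dot product = sum of element-wise products
A[0]*B[0] = 4*1 = 4
A[1]*B[1] = 1*6 = 6
A[2]*B[2] = 2*5 = 10
A[3]*B[3] = 9*0 = 0
A[4]*B[4] = 2*6 = 12
Sum = 4 + 6 + 10 + 0 + 12 = 32

32


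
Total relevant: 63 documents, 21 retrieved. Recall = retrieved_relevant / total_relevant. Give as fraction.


Recall = retrieved_relevant / total_relevant
= 21 / 63
= 21 / (21 + 42)
= 1/3

1/3


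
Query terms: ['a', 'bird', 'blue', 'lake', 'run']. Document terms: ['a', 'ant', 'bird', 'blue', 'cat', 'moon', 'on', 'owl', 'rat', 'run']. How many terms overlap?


Query terms: ['a', 'bird', 'blue', 'lake', 'run']
Document terms: ['a', 'ant', 'bird', 'blue', 'cat', 'moon', 'on', 'owl', 'rat', 'run']
Common terms: ['a', 'bird', 'blue', 'run']
Overlap count = 4

4


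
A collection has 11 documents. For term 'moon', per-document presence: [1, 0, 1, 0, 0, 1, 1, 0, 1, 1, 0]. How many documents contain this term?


Checking each document for 'moon':
Doc 1: present
Doc 2: absent
Doc 3: present
Doc 4: absent
Doc 5: absent
Doc 6: present
Doc 7: present
Doc 8: absent
Doc 9: present
Doc 10: present
Doc 11: absent
df = sum of presences = 1 + 0 + 1 + 0 + 0 + 1 + 1 + 0 + 1 + 1 + 0 = 6

6


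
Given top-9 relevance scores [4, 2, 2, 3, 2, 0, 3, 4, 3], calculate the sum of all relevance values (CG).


Cumulative Gain = sum of relevance scores
Position 1: rel=4, running sum=4
Position 2: rel=2, running sum=6
Position 3: rel=2, running sum=8
Position 4: rel=3, running sum=11
Position 5: rel=2, running sum=13
Position 6: rel=0, running sum=13
Position 7: rel=3, running sum=16
Position 8: rel=4, running sum=20
Position 9: rel=3, running sum=23
CG = 23

23


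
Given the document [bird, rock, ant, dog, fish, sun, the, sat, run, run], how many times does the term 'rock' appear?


Document has 10 words
Scanning for 'rock':
Found at positions: [1]
Count = 1

1


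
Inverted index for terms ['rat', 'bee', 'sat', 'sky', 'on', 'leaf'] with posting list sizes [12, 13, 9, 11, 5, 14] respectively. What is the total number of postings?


Summing posting list sizes:
'rat': 12 postings
'bee': 13 postings
'sat': 9 postings
'sky': 11 postings
'on': 5 postings
'leaf': 14 postings
Total = 12 + 13 + 9 + 11 + 5 + 14 = 64

64


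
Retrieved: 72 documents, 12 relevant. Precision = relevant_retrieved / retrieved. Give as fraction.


Precision = relevant_retrieved / total_retrieved
= 12 / 72
= 12 / (12 + 60)
= 1/6

1/6


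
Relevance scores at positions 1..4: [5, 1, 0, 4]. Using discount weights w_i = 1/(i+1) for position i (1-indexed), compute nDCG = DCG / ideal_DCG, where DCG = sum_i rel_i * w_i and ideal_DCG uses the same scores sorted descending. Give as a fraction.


Position discount weights w_i = 1/(i+1) for i=1..4:
Weights = [1/2, 1/3, 1/4, 1/5]
Actual relevance: [5, 1, 0, 4]
DCG = 5/2 + 1/3 + 0/4 + 4/5 = 109/30
Ideal relevance (sorted desc): [5, 4, 1, 0]
Ideal DCG = 5/2 + 4/3 + 1/4 + 0/5 = 49/12
nDCG = DCG / ideal_DCG = 109/30 / 49/12 = 218/245

218/245


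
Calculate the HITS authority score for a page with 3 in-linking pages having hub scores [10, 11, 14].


Authority = sum of hub scores of in-linkers
In-link 1: hub score = 10
In-link 2: hub score = 11
In-link 3: hub score = 14
Authority = 10 + 11 + 14 = 35

35


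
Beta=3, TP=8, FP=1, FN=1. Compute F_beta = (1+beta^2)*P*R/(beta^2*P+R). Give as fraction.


P = TP/(TP+FP) = 8/9 = 8/9
R = TP/(TP+FN) = 8/9 = 8/9
beta^2 = 3^2 = 9
(1 + beta^2) = 10
Numerator = (1+beta^2)*P*R = 640/81
Denominator = beta^2*P + R = 8 + 8/9 = 80/9
F_beta = 8/9

8/9


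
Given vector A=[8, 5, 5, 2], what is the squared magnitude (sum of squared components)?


|A|^2 = sum of squared components
A[0]^2 = 8^2 = 64
A[1]^2 = 5^2 = 25
A[2]^2 = 5^2 = 25
A[3]^2 = 2^2 = 4
Sum = 64 + 25 + 25 + 4 = 118

118


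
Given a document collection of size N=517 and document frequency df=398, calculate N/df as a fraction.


IDF ratio = N / df
= 517 / 398
= 517/398

517/398


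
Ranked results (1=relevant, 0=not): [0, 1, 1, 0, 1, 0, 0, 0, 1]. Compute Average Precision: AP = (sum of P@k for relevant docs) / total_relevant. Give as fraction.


Computing P@k for each relevant position:
Position 1: not relevant
Position 2: relevant, P@2 = 1/2 = 1/2
Position 3: relevant, P@3 = 2/3 = 2/3
Position 4: not relevant
Position 5: relevant, P@5 = 3/5 = 3/5
Position 6: not relevant
Position 7: not relevant
Position 8: not relevant
Position 9: relevant, P@9 = 4/9 = 4/9
Sum of P@k = 1/2 + 2/3 + 3/5 + 4/9 = 199/90
AP = 199/90 / 4 = 199/360

199/360


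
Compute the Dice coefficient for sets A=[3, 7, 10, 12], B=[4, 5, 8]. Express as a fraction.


A intersect B = []
|A intersect B| = 0
|A| = 4, |B| = 3
Dice = 2*0 / (4+3)
= 0 / 7 = 0

0


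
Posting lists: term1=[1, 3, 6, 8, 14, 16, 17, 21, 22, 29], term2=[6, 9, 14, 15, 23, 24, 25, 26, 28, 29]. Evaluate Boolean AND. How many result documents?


Boolean AND: find intersection of posting lists
term1 docs: [1, 3, 6, 8, 14, 16, 17, 21, 22, 29]
term2 docs: [6, 9, 14, 15, 23, 24, 25, 26, 28, 29]
Intersection: [6, 14, 29]
|intersection| = 3

3


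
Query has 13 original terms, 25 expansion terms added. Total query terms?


Original terms: 13
Expansion terms: 25
Total = 13 + 25 = 38

38


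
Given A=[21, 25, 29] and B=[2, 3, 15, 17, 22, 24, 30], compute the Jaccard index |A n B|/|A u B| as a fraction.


A intersect B = []
|A intersect B| = 0
A union B = [2, 3, 15, 17, 21, 22, 24, 25, 29, 30]
|A union B| = 10
Jaccard = 0/10 = 0

0


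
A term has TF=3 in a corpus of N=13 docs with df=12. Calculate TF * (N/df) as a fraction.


TF * (N/df)
= 3 * (13/12)
= 3 * 13/12
= 13/4

13/4


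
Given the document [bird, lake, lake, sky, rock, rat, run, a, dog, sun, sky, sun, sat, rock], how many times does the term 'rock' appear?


Document has 14 words
Scanning for 'rock':
Found at positions: [4, 13]
Count = 2

2


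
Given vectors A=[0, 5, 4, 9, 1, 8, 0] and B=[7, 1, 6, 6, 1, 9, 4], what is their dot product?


Dot product = sum of element-wise products
A[0]*B[0] = 0*7 = 0
A[1]*B[1] = 5*1 = 5
A[2]*B[2] = 4*6 = 24
A[3]*B[3] = 9*6 = 54
A[4]*B[4] = 1*1 = 1
A[5]*B[5] = 8*9 = 72
A[6]*B[6] = 0*4 = 0
Sum = 0 + 5 + 24 + 54 + 1 + 72 + 0 = 156

156


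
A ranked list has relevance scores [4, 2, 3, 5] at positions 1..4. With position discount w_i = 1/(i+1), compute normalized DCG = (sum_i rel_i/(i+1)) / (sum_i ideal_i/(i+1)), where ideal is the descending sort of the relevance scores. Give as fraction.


Position discount weights w_i = 1/(i+1) for i=1..4:
Weights = [1/2, 1/3, 1/4, 1/5]
Actual relevance: [4, 2, 3, 5]
DCG = 4/2 + 2/3 + 3/4 + 5/5 = 53/12
Ideal relevance (sorted desc): [5, 4, 3, 2]
Ideal DCG = 5/2 + 4/3 + 3/4 + 2/5 = 299/60
nDCG = DCG / ideal_DCG = 53/12 / 299/60 = 265/299

265/299


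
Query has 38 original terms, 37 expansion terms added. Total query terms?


Original terms: 38
Expansion terms: 37
Total = 38 + 37 = 75

75


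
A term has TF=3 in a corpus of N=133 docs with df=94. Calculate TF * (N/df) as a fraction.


TF * (N/df)
= 3 * (133/94)
= 3 * 133/94
= 399/94

399/94


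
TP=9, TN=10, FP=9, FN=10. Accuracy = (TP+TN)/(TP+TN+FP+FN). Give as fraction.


Accuracy = (TP + TN) / (TP + TN + FP + FN)
TP + TN = 9 + 10 = 19
Total = 9 + 10 + 9 + 10 = 38
Accuracy = 19 / 38 = 1/2

1/2


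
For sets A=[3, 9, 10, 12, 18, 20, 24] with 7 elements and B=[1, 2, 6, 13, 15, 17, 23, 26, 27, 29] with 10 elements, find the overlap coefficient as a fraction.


A intersect B = []
|A intersect B| = 0
min(|A|, |B|) = min(7, 10) = 7
Overlap = 0 / 7 = 0

0


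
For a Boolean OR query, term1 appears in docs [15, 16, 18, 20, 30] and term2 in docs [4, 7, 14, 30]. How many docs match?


Boolean OR: find union of posting lists
term1 docs: [15, 16, 18, 20, 30]
term2 docs: [4, 7, 14, 30]
Union: [4, 7, 14, 15, 16, 18, 20, 30]
|union| = 8

8


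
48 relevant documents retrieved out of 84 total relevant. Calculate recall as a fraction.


Recall = retrieved_relevant / total_relevant
= 48 / 84
= 48 / (48 + 36)
= 4/7

4/7


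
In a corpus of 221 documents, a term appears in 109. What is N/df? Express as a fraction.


IDF ratio = N / df
= 221 / 109
= 221/109

221/109


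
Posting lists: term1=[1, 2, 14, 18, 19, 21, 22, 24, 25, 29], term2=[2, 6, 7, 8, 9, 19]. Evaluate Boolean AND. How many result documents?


Boolean AND: find intersection of posting lists
term1 docs: [1, 2, 14, 18, 19, 21, 22, 24, 25, 29]
term2 docs: [2, 6, 7, 8, 9, 19]
Intersection: [2, 19]
|intersection| = 2

2


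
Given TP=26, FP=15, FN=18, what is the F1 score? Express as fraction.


F1 = 2 * P * R / (P + R)
P = TP/(TP+FP) = 26/41 = 26/41
R = TP/(TP+FN) = 26/44 = 13/22
2 * P * R = 2 * 26/41 * 13/22 = 338/451
P + R = 26/41 + 13/22 = 1105/902
F1 = 338/451 / 1105/902 = 52/85

52/85


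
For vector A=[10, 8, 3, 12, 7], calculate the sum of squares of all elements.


|A|^2 = sum of squared components
A[0]^2 = 10^2 = 100
A[1]^2 = 8^2 = 64
A[2]^2 = 3^2 = 9
A[3]^2 = 12^2 = 144
A[4]^2 = 7^2 = 49
Sum = 100 + 64 + 9 + 144 + 49 = 366

366


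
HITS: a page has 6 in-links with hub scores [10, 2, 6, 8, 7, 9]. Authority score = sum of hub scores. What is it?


Authority = sum of hub scores of in-linkers
In-link 1: hub score = 10
In-link 2: hub score = 2
In-link 3: hub score = 6
In-link 4: hub score = 8
In-link 5: hub score = 7
In-link 6: hub score = 9
Authority = 10 + 2 + 6 + 8 + 7 + 9 = 42

42


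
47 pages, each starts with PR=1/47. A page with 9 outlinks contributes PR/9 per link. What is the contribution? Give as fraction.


Initial PR = 1/47 = 1/47
Outlinks = 9
Contribution per link = PR / outlinks
= 1/47 / 9
= 1/423

1/423


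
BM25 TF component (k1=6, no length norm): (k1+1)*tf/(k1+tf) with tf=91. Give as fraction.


BM25 TF component = (k1+1)*tf / (k1+tf)
k1 = 6, tf = 91
Numerator = (6+1)*91 = 637
Denominator = 6 + 91 = 97
= 637/97 = 637/97

637/97


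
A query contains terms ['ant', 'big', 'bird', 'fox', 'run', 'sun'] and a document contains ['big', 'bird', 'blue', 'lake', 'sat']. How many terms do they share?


Query terms: ['ant', 'big', 'bird', 'fox', 'run', 'sun']
Document terms: ['big', 'bird', 'blue', 'lake', 'sat']
Common terms: ['big', 'bird']
Overlap count = 2

2


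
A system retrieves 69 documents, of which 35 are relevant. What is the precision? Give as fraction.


Precision = relevant_retrieved / total_retrieved
= 35 / 69
= 35 / (35 + 34)
= 35/69

35/69


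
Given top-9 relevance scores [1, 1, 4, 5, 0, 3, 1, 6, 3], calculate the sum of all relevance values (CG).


Cumulative Gain = sum of relevance scores
Position 1: rel=1, running sum=1
Position 2: rel=1, running sum=2
Position 3: rel=4, running sum=6
Position 4: rel=5, running sum=11
Position 5: rel=0, running sum=11
Position 6: rel=3, running sum=14
Position 7: rel=1, running sum=15
Position 8: rel=6, running sum=21
Position 9: rel=3, running sum=24
CG = 24

24


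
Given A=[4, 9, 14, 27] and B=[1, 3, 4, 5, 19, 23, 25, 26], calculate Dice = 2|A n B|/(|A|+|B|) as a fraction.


A intersect B = [4]
|A intersect B| = 1
|A| = 4, |B| = 8
Dice = 2*1 / (4+8)
= 2 / 12 = 1/6

1/6


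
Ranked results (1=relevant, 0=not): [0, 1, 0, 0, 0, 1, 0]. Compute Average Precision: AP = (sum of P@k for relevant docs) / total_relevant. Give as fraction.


Computing P@k for each relevant position:
Position 1: not relevant
Position 2: relevant, P@2 = 1/2 = 1/2
Position 3: not relevant
Position 4: not relevant
Position 5: not relevant
Position 6: relevant, P@6 = 2/6 = 1/3
Position 7: not relevant
Sum of P@k = 1/2 + 1/3 = 5/6
AP = 5/6 / 2 = 5/12

5/12


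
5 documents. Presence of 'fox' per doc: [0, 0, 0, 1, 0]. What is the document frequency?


Checking each document for 'fox':
Doc 1: absent
Doc 2: absent
Doc 3: absent
Doc 4: present
Doc 5: absent
df = sum of presences = 0 + 0 + 0 + 1 + 0 = 1

1


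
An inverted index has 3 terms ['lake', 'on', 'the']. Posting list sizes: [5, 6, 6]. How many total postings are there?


Summing posting list sizes:
'lake': 5 postings
'on': 6 postings
'the': 6 postings
Total = 5 + 6 + 6 = 17

17


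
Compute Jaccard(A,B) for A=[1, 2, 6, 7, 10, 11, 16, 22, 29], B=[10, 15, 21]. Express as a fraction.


A intersect B = [10]
|A intersect B| = 1
A union B = [1, 2, 6, 7, 10, 11, 15, 16, 21, 22, 29]
|A union B| = 11
Jaccard = 1/11 = 1/11

1/11


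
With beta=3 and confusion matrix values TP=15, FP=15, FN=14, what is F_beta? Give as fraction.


P = TP/(TP+FP) = 15/30 = 1/2
R = TP/(TP+FN) = 15/29 = 15/29
beta^2 = 3^2 = 9
(1 + beta^2) = 10
Numerator = (1+beta^2)*P*R = 75/29
Denominator = beta^2*P + R = 9/2 + 15/29 = 291/58
F_beta = 50/97

50/97


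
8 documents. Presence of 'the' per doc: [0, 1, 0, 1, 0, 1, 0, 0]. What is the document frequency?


Checking each document for 'the':
Doc 1: absent
Doc 2: present
Doc 3: absent
Doc 4: present
Doc 5: absent
Doc 6: present
Doc 7: absent
Doc 8: absent
df = sum of presences = 0 + 1 + 0 + 1 + 0 + 1 + 0 + 0 = 3

3


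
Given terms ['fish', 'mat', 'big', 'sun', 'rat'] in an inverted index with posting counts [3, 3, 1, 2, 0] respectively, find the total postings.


Summing posting list sizes:
'fish': 3 postings
'mat': 3 postings
'big': 1 postings
'sun': 2 postings
'rat': 0 postings
Total = 3 + 3 + 1 + 2 + 0 = 9

9


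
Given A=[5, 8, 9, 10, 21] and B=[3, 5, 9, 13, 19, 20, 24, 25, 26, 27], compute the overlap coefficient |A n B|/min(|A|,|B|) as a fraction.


A intersect B = [5, 9]
|A intersect B| = 2
min(|A|, |B|) = min(5, 10) = 5
Overlap = 2 / 5 = 2/5

2/5


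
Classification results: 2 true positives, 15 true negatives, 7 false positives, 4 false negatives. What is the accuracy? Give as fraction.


Accuracy = (TP + TN) / (TP + TN + FP + FN)
TP + TN = 2 + 15 = 17
Total = 2 + 15 + 7 + 4 = 28
Accuracy = 17 / 28 = 17/28

17/28


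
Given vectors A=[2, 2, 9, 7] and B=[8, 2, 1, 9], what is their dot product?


Dot product = sum of element-wise products
A[0]*B[0] = 2*8 = 16
A[1]*B[1] = 2*2 = 4
A[2]*B[2] = 9*1 = 9
A[3]*B[3] = 7*9 = 63
Sum = 16 + 4 + 9 + 63 = 92

92


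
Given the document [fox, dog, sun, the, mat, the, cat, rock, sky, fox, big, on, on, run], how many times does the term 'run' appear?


Document has 14 words
Scanning for 'run':
Found at positions: [13]
Count = 1

1


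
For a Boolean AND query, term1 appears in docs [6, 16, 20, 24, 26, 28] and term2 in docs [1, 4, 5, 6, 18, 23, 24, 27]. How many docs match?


Boolean AND: find intersection of posting lists
term1 docs: [6, 16, 20, 24, 26, 28]
term2 docs: [1, 4, 5, 6, 18, 23, 24, 27]
Intersection: [6, 24]
|intersection| = 2

2


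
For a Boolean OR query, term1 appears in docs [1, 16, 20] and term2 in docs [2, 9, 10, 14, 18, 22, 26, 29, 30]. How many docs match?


Boolean OR: find union of posting lists
term1 docs: [1, 16, 20]
term2 docs: [2, 9, 10, 14, 18, 22, 26, 29, 30]
Union: [1, 2, 9, 10, 14, 16, 18, 20, 22, 26, 29, 30]
|union| = 12

12


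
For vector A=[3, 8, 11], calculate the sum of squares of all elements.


|A|^2 = sum of squared components
A[0]^2 = 3^2 = 9
A[1]^2 = 8^2 = 64
A[2]^2 = 11^2 = 121
Sum = 9 + 64 + 121 = 194

194


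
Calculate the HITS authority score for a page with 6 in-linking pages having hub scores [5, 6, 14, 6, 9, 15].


Authority = sum of hub scores of in-linkers
In-link 1: hub score = 5
In-link 2: hub score = 6
In-link 3: hub score = 14
In-link 4: hub score = 6
In-link 5: hub score = 9
In-link 6: hub score = 15
Authority = 5 + 6 + 14 + 6 + 9 + 15 = 55

55


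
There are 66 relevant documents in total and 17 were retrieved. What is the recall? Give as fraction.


Recall = retrieved_relevant / total_relevant
= 17 / 66
= 17 / (17 + 49)
= 17/66

17/66


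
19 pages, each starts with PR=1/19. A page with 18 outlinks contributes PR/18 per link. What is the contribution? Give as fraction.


Initial PR = 1/19 = 1/19
Outlinks = 18
Contribution per link = PR / outlinks
= 1/19 / 18
= 1/342

1/342


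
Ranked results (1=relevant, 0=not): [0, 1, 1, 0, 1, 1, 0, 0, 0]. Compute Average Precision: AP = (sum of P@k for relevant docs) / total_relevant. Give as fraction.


Computing P@k for each relevant position:
Position 1: not relevant
Position 2: relevant, P@2 = 1/2 = 1/2
Position 3: relevant, P@3 = 2/3 = 2/3
Position 4: not relevant
Position 5: relevant, P@5 = 3/5 = 3/5
Position 6: relevant, P@6 = 4/6 = 2/3
Position 7: not relevant
Position 8: not relevant
Position 9: not relevant
Sum of P@k = 1/2 + 2/3 + 3/5 + 2/3 = 73/30
AP = 73/30 / 4 = 73/120

73/120


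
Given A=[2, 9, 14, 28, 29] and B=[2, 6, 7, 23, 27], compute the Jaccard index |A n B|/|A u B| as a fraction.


A intersect B = [2]
|A intersect B| = 1
A union B = [2, 6, 7, 9, 14, 23, 27, 28, 29]
|A union B| = 9
Jaccard = 1/9 = 1/9

1/9


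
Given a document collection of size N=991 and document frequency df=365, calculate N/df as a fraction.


IDF ratio = N / df
= 991 / 365
= 991/365

991/365


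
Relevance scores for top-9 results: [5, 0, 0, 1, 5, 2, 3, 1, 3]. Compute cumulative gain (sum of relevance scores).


Cumulative Gain = sum of relevance scores
Position 1: rel=5, running sum=5
Position 2: rel=0, running sum=5
Position 3: rel=0, running sum=5
Position 4: rel=1, running sum=6
Position 5: rel=5, running sum=11
Position 6: rel=2, running sum=13
Position 7: rel=3, running sum=16
Position 8: rel=1, running sum=17
Position 9: rel=3, running sum=20
CG = 20

20


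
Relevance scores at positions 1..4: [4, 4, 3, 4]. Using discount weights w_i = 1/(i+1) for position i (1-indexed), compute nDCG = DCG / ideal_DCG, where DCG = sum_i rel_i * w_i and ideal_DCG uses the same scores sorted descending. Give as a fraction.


Position discount weights w_i = 1/(i+1) for i=1..4:
Weights = [1/2, 1/3, 1/4, 1/5]
Actual relevance: [4, 4, 3, 4]
DCG = 4/2 + 4/3 + 3/4 + 4/5 = 293/60
Ideal relevance (sorted desc): [4, 4, 4, 3]
Ideal DCG = 4/2 + 4/3 + 4/4 + 3/5 = 74/15
nDCG = DCG / ideal_DCG = 293/60 / 74/15 = 293/296

293/296


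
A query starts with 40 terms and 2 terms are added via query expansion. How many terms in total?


Original terms: 40
Expansion terms: 2
Total = 40 + 2 = 42

42


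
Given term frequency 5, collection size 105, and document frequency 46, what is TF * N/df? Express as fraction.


TF * (N/df)
= 5 * (105/46)
= 5 * 105/46
= 525/46

525/46


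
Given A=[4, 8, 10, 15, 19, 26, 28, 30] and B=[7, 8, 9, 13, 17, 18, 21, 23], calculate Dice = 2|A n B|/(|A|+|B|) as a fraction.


A intersect B = [8]
|A intersect B| = 1
|A| = 8, |B| = 8
Dice = 2*1 / (8+8)
= 2 / 16 = 1/8

1/8


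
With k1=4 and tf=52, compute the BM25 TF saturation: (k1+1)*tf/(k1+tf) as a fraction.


BM25 TF component = (k1+1)*tf / (k1+tf)
k1 = 4, tf = 52
Numerator = (4+1)*52 = 260
Denominator = 4 + 52 = 56
= 260/56 = 65/14

65/14


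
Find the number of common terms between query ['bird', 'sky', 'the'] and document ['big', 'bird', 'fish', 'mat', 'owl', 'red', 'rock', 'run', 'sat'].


Query terms: ['bird', 'sky', 'the']
Document terms: ['big', 'bird', 'fish', 'mat', 'owl', 'red', 'rock', 'run', 'sat']
Common terms: ['bird']
Overlap count = 1

1


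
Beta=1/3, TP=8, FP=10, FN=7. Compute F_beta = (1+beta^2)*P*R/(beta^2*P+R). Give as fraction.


P = TP/(TP+FP) = 8/18 = 4/9
R = TP/(TP+FN) = 8/15 = 8/15
beta^2 = 1/3^2 = 1/9
(1 + beta^2) = 10/9
Numerator = (1+beta^2)*P*R = 64/243
Denominator = beta^2*P + R = 4/81 + 8/15 = 236/405
F_beta = 80/177

80/177


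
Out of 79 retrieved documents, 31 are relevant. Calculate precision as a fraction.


Precision = relevant_retrieved / total_retrieved
= 31 / 79
= 31 / (31 + 48)
= 31/79

31/79


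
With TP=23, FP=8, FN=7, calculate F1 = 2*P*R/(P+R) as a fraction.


F1 = 2 * P * R / (P + R)
P = TP/(TP+FP) = 23/31 = 23/31
R = TP/(TP+FN) = 23/30 = 23/30
2 * P * R = 2 * 23/31 * 23/30 = 529/465
P + R = 23/31 + 23/30 = 1403/930
F1 = 529/465 / 1403/930 = 46/61

46/61


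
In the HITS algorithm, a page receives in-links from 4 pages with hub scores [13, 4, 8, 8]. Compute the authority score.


Authority = sum of hub scores of in-linkers
In-link 1: hub score = 13
In-link 2: hub score = 4
In-link 3: hub score = 8
In-link 4: hub score = 8
Authority = 13 + 4 + 8 + 8 = 33

33


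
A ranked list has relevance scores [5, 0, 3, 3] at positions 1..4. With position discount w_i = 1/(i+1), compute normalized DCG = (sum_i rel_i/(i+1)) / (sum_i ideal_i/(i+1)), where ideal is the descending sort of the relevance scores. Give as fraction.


Position discount weights w_i = 1/(i+1) for i=1..4:
Weights = [1/2, 1/3, 1/4, 1/5]
Actual relevance: [5, 0, 3, 3]
DCG = 5/2 + 0/3 + 3/4 + 3/5 = 77/20
Ideal relevance (sorted desc): [5, 3, 3, 0]
Ideal DCG = 5/2 + 3/3 + 3/4 + 0/5 = 17/4
nDCG = DCG / ideal_DCG = 77/20 / 17/4 = 77/85

77/85


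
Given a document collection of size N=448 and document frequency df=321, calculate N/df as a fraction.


IDF ratio = N / df
= 448 / 321
= 448/321

448/321


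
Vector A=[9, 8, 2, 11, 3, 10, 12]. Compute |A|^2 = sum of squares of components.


|A|^2 = sum of squared components
A[0]^2 = 9^2 = 81
A[1]^2 = 8^2 = 64
A[2]^2 = 2^2 = 4
A[3]^2 = 11^2 = 121
A[4]^2 = 3^2 = 9
A[5]^2 = 10^2 = 100
A[6]^2 = 12^2 = 144
Sum = 81 + 64 + 4 + 121 + 9 + 100 + 144 = 523

523


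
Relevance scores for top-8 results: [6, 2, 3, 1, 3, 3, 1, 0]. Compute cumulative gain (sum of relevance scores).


Cumulative Gain = sum of relevance scores
Position 1: rel=6, running sum=6
Position 2: rel=2, running sum=8
Position 3: rel=3, running sum=11
Position 4: rel=1, running sum=12
Position 5: rel=3, running sum=15
Position 6: rel=3, running sum=18
Position 7: rel=1, running sum=19
Position 8: rel=0, running sum=19
CG = 19

19


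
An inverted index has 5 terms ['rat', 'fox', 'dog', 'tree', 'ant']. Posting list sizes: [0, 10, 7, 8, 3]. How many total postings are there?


Summing posting list sizes:
'rat': 0 postings
'fox': 10 postings
'dog': 7 postings
'tree': 8 postings
'ant': 3 postings
Total = 0 + 10 + 7 + 8 + 3 = 28

28


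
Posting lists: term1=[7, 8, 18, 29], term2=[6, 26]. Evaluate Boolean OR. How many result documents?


Boolean OR: find union of posting lists
term1 docs: [7, 8, 18, 29]
term2 docs: [6, 26]
Union: [6, 7, 8, 18, 26, 29]
|union| = 6

6


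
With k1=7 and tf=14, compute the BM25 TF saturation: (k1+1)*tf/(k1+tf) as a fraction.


BM25 TF component = (k1+1)*tf / (k1+tf)
k1 = 7, tf = 14
Numerator = (7+1)*14 = 112
Denominator = 7 + 14 = 21
= 112/21 = 16/3

16/3


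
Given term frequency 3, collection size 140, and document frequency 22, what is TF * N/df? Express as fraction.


TF * (N/df)
= 3 * (140/22)
= 3 * 70/11
= 210/11

210/11


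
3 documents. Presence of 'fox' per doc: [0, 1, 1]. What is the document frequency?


Checking each document for 'fox':
Doc 1: absent
Doc 2: present
Doc 3: present
df = sum of presences = 0 + 1 + 1 = 2

2


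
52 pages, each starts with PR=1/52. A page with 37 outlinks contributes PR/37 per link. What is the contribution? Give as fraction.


Initial PR = 1/52 = 1/52
Outlinks = 37
Contribution per link = PR / outlinks
= 1/52 / 37
= 1/1924

1/1924


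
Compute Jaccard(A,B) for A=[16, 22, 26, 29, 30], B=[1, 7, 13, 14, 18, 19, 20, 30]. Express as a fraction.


A intersect B = [30]
|A intersect B| = 1
A union B = [1, 7, 13, 14, 16, 18, 19, 20, 22, 26, 29, 30]
|A union B| = 12
Jaccard = 1/12 = 1/12

1/12


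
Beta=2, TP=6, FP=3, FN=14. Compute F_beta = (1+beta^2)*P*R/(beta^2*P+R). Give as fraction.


P = TP/(TP+FP) = 6/9 = 2/3
R = TP/(TP+FN) = 6/20 = 3/10
beta^2 = 2^2 = 4
(1 + beta^2) = 5
Numerator = (1+beta^2)*P*R = 1
Denominator = beta^2*P + R = 8/3 + 3/10 = 89/30
F_beta = 30/89

30/89


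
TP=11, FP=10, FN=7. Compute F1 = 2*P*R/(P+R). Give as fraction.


F1 = 2 * P * R / (P + R)
P = TP/(TP+FP) = 11/21 = 11/21
R = TP/(TP+FN) = 11/18 = 11/18
2 * P * R = 2 * 11/21 * 11/18 = 121/189
P + R = 11/21 + 11/18 = 143/126
F1 = 121/189 / 143/126 = 22/39

22/39


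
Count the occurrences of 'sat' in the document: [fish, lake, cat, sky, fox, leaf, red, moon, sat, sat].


Document has 10 words
Scanning for 'sat':
Found at positions: [8, 9]
Count = 2

2


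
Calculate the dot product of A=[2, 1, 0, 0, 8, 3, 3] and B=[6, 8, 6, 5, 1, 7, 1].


Dot product = sum of element-wise products
A[0]*B[0] = 2*6 = 12
A[1]*B[1] = 1*8 = 8
A[2]*B[2] = 0*6 = 0
A[3]*B[3] = 0*5 = 0
A[4]*B[4] = 8*1 = 8
A[5]*B[5] = 3*7 = 21
A[6]*B[6] = 3*1 = 3
Sum = 12 + 8 + 0 + 0 + 8 + 21 + 3 = 52

52


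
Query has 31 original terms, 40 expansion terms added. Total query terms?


Original terms: 31
Expansion terms: 40
Total = 31 + 40 = 71

71


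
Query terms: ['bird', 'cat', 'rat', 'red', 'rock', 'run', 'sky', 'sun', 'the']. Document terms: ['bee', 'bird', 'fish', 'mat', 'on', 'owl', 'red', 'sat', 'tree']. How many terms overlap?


Query terms: ['bird', 'cat', 'rat', 'red', 'rock', 'run', 'sky', 'sun', 'the']
Document terms: ['bee', 'bird', 'fish', 'mat', 'on', 'owl', 'red', 'sat', 'tree']
Common terms: ['bird', 'red']
Overlap count = 2

2


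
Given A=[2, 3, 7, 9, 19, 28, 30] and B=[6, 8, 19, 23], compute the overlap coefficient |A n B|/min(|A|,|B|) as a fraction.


A intersect B = [19]
|A intersect B| = 1
min(|A|, |B|) = min(7, 4) = 4
Overlap = 1 / 4 = 1/4

1/4


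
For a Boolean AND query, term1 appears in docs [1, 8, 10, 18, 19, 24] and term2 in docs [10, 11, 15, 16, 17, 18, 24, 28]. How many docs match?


Boolean AND: find intersection of posting lists
term1 docs: [1, 8, 10, 18, 19, 24]
term2 docs: [10, 11, 15, 16, 17, 18, 24, 28]
Intersection: [10, 18, 24]
|intersection| = 3

3


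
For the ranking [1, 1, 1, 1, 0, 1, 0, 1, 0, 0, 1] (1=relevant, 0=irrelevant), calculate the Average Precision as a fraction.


Computing P@k for each relevant position:
Position 1: relevant, P@1 = 1/1 = 1
Position 2: relevant, P@2 = 2/2 = 1
Position 3: relevant, P@3 = 3/3 = 1
Position 4: relevant, P@4 = 4/4 = 1
Position 5: not relevant
Position 6: relevant, P@6 = 5/6 = 5/6
Position 7: not relevant
Position 8: relevant, P@8 = 6/8 = 3/4
Position 9: not relevant
Position 10: not relevant
Position 11: relevant, P@11 = 7/11 = 7/11
Sum of P@k = 1 + 1 + 1 + 1 + 5/6 + 3/4 + 7/11 = 821/132
AP = 821/132 / 7 = 821/924

821/924


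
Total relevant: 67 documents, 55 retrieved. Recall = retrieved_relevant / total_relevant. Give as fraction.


Recall = retrieved_relevant / total_relevant
= 55 / 67
= 55 / (55 + 12)
= 55/67

55/67


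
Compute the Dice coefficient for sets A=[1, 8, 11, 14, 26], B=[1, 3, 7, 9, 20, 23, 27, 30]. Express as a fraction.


A intersect B = [1]
|A intersect B| = 1
|A| = 5, |B| = 8
Dice = 2*1 / (5+8)
= 2 / 13 = 2/13

2/13


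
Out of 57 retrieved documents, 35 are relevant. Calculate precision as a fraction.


Precision = relevant_retrieved / total_retrieved
= 35 / 57
= 35 / (35 + 22)
= 35/57

35/57


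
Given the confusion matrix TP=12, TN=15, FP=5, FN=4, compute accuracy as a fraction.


Accuracy = (TP + TN) / (TP + TN + FP + FN)
TP + TN = 12 + 15 = 27
Total = 12 + 15 + 5 + 4 = 36
Accuracy = 27 / 36 = 3/4

3/4


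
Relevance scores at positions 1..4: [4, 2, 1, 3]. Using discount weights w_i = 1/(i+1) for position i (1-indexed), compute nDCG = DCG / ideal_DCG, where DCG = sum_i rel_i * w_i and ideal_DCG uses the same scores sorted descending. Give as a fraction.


Position discount weights w_i = 1/(i+1) for i=1..4:
Weights = [1/2, 1/3, 1/4, 1/5]
Actual relevance: [4, 2, 1, 3]
DCG = 4/2 + 2/3 + 1/4 + 3/5 = 211/60
Ideal relevance (sorted desc): [4, 3, 2, 1]
Ideal DCG = 4/2 + 3/3 + 2/4 + 1/5 = 37/10
nDCG = DCG / ideal_DCG = 211/60 / 37/10 = 211/222

211/222


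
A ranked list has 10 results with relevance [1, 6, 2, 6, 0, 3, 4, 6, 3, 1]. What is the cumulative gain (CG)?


Cumulative Gain = sum of relevance scores
Position 1: rel=1, running sum=1
Position 2: rel=6, running sum=7
Position 3: rel=2, running sum=9
Position 4: rel=6, running sum=15
Position 5: rel=0, running sum=15
Position 6: rel=3, running sum=18
Position 7: rel=4, running sum=22
Position 8: rel=6, running sum=28
Position 9: rel=3, running sum=31
Position 10: rel=1, running sum=32
CG = 32

32


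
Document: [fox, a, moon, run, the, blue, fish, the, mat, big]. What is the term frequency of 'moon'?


Document has 10 words
Scanning for 'moon':
Found at positions: [2]
Count = 1

1


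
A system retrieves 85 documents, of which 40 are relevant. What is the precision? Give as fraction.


Precision = relevant_retrieved / total_retrieved
= 40 / 85
= 40 / (40 + 45)
= 8/17

8/17


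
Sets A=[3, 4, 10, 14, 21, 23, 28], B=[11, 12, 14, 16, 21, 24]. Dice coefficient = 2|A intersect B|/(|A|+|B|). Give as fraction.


A intersect B = [14, 21]
|A intersect B| = 2
|A| = 7, |B| = 6
Dice = 2*2 / (7+6)
= 4 / 13 = 4/13

4/13


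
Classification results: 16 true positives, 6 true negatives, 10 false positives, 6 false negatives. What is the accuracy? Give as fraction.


Accuracy = (TP + TN) / (TP + TN + FP + FN)
TP + TN = 16 + 6 = 22
Total = 16 + 6 + 10 + 6 = 38
Accuracy = 22 / 38 = 11/19

11/19
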